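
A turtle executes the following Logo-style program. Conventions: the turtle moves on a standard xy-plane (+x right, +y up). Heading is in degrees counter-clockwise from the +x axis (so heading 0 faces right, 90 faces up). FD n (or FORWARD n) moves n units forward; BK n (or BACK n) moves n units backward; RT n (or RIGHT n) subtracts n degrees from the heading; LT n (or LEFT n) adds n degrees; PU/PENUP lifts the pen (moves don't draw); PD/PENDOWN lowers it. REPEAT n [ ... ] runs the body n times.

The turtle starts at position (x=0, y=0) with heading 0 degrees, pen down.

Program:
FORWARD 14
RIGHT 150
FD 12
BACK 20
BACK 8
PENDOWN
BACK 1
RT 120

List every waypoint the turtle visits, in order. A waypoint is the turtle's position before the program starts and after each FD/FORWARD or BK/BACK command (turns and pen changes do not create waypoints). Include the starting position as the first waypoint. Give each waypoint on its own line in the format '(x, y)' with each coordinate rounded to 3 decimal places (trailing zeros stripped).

Executing turtle program step by step:
Start: pos=(0,0), heading=0, pen down
FD 14: (0,0) -> (14,0) [heading=0, draw]
RT 150: heading 0 -> 210
FD 12: (14,0) -> (3.608,-6) [heading=210, draw]
BK 20: (3.608,-6) -> (20.928,4) [heading=210, draw]
BK 8: (20.928,4) -> (27.856,8) [heading=210, draw]
PD: pen down
BK 1: (27.856,8) -> (28.722,8.5) [heading=210, draw]
RT 120: heading 210 -> 90
Final: pos=(28.722,8.5), heading=90, 5 segment(s) drawn
Waypoints (6 total):
(0, 0)
(14, 0)
(3.608, -6)
(20.928, 4)
(27.856, 8)
(28.722, 8.5)

Answer: (0, 0)
(14, 0)
(3.608, -6)
(20.928, 4)
(27.856, 8)
(28.722, 8.5)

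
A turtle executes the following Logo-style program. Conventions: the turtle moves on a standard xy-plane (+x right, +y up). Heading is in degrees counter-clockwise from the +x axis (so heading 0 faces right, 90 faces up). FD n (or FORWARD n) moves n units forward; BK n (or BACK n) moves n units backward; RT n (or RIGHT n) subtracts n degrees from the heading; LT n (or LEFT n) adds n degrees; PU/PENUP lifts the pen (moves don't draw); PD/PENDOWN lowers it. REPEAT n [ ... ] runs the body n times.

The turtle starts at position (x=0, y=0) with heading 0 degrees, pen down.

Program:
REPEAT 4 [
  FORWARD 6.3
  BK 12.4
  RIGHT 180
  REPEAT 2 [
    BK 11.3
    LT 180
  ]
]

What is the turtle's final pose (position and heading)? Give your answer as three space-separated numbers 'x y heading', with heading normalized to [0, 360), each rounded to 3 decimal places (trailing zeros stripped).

Executing turtle program step by step:
Start: pos=(0,0), heading=0, pen down
REPEAT 4 [
  -- iteration 1/4 --
  FD 6.3: (0,0) -> (6.3,0) [heading=0, draw]
  BK 12.4: (6.3,0) -> (-6.1,0) [heading=0, draw]
  RT 180: heading 0 -> 180
  REPEAT 2 [
    -- iteration 1/2 --
    BK 11.3: (-6.1,0) -> (5.2,0) [heading=180, draw]
    LT 180: heading 180 -> 0
    -- iteration 2/2 --
    BK 11.3: (5.2,0) -> (-6.1,0) [heading=0, draw]
    LT 180: heading 0 -> 180
  ]
  -- iteration 2/4 --
  FD 6.3: (-6.1,0) -> (-12.4,0) [heading=180, draw]
  BK 12.4: (-12.4,0) -> (0,0) [heading=180, draw]
  RT 180: heading 180 -> 0
  REPEAT 2 [
    -- iteration 1/2 --
    BK 11.3: (0,0) -> (-11.3,0) [heading=0, draw]
    LT 180: heading 0 -> 180
    -- iteration 2/2 --
    BK 11.3: (-11.3,0) -> (0,0) [heading=180, draw]
    LT 180: heading 180 -> 0
  ]
  -- iteration 3/4 --
  FD 6.3: (0,0) -> (6.3,0) [heading=0, draw]
  BK 12.4: (6.3,0) -> (-6.1,0) [heading=0, draw]
  RT 180: heading 0 -> 180
  REPEAT 2 [
    -- iteration 1/2 --
    BK 11.3: (-6.1,0) -> (5.2,0) [heading=180, draw]
    LT 180: heading 180 -> 0
    -- iteration 2/2 --
    BK 11.3: (5.2,0) -> (-6.1,0) [heading=0, draw]
    LT 180: heading 0 -> 180
  ]
  -- iteration 4/4 --
  FD 6.3: (-6.1,0) -> (-12.4,0) [heading=180, draw]
  BK 12.4: (-12.4,0) -> (0,0) [heading=180, draw]
  RT 180: heading 180 -> 0
  REPEAT 2 [
    -- iteration 1/2 --
    BK 11.3: (0,0) -> (-11.3,0) [heading=0, draw]
    LT 180: heading 0 -> 180
    -- iteration 2/2 --
    BK 11.3: (-11.3,0) -> (0,0) [heading=180, draw]
    LT 180: heading 180 -> 0
  ]
]
Final: pos=(0,0), heading=0, 16 segment(s) drawn

Answer: 0 0 0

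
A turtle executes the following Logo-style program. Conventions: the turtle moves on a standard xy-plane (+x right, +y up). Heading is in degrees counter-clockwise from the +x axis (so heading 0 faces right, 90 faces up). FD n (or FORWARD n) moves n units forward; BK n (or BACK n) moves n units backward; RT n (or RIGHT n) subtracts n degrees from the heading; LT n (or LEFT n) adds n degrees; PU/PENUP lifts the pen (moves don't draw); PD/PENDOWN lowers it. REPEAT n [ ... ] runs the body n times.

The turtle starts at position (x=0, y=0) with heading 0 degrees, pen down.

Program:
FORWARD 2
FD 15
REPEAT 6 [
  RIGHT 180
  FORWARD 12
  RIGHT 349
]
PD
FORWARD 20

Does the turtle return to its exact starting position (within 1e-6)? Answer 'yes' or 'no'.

Executing turtle program step by step:
Start: pos=(0,0), heading=0, pen down
FD 2: (0,0) -> (2,0) [heading=0, draw]
FD 15: (2,0) -> (17,0) [heading=0, draw]
REPEAT 6 [
  -- iteration 1/6 --
  RT 180: heading 0 -> 180
  FD 12: (17,0) -> (5,0) [heading=180, draw]
  RT 349: heading 180 -> 191
  -- iteration 2/6 --
  RT 180: heading 191 -> 11
  FD 12: (5,0) -> (16.78,2.29) [heading=11, draw]
  RT 349: heading 11 -> 22
  -- iteration 3/6 --
  RT 180: heading 22 -> 202
  FD 12: (16.78,2.29) -> (5.653,-2.206) [heading=202, draw]
  RT 349: heading 202 -> 213
  -- iteration 4/6 --
  RT 180: heading 213 -> 33
  FD 12: (5.653,-2.206) -> (15.717,4.33) [heading=33, draw]
  RT 349: heading 33 -> 44
  -- iteration 5/6 --
  RT 180: heading 44 -> 224
  FD 12: (15.717,4.33) -> (7.085,-4.006) [heading=224, draw]
  RT 349: heading 224 -> 235
  -- iteration 6/6 --
  RT 180: heading 235 -> 55
  FD 12: (7.085,-4.006) -> (13.968,5.824) [heading=55, draw]
  RT 349: heading 55 -> 66
]
PD: pen down
FD 20: (13.968,5.824) -> (22.103,24.095) [heading=66, draw]
Final: pos=(22.103,24.095), heading=66, 9 segment(s) drawn

Start position: (0, 0)
Final position: (22.103, 24.095)
Distance = 32.697; >= 1e-6 -> NOT closed

Answer: no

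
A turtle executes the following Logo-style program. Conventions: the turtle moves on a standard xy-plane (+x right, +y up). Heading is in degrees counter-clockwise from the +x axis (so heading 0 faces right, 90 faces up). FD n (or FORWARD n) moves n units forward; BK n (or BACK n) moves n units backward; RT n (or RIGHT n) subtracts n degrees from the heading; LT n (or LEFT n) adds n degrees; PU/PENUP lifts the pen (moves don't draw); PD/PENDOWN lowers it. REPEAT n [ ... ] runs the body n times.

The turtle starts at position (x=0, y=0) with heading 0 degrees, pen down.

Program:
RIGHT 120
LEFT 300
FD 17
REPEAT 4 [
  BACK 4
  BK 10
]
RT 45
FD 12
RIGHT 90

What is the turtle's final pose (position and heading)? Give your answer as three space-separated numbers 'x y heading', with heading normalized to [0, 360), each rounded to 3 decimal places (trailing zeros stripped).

Executing turtle program step by step:
Start: pos=(0,0), heading=0, pen down
RT 120: heading 0 -> 240
LT 300: heading 240 -> 180
FD 17: (0,0) -> (-17,0) [heading=180, draw]
REPEAT 4 [
  -- iteration 1/4 --
  BK 4: (-17,0) -> (-13,0) [heading=180, draw]
  BK 10: (-13,0) -> (-3,0) [heading=180, draw]
  -- iteration 2/4 --
  BK 4: (-3,0) -> (1,0) [heading=180, draw]
  BK 10: (1,0) -> (11,0) [heading=180, draw]
  -- iteration 3/4 --
  BK 4: (11,0) -> (15,0) [heading=180, draw]
  BK 10: (15,0) -> (25,0) [heading=180, draw]
  -- iteration 4/4 --
  BK 4: (25,0) -> (29,0) [heading=180, draw]
  BK 10: (29,0) -> (39,0) [heading=180, draw]
]
RT 45: heading 180 -> 135
FD 12: (39,0) -> (30.515,8.485) [heading=135, draw]
RT 90: heading 135 -> 45
Final: pos=(30.515,8.485), heading=45, 10 segment(s) drawn

Answer: 30.515 8.485 45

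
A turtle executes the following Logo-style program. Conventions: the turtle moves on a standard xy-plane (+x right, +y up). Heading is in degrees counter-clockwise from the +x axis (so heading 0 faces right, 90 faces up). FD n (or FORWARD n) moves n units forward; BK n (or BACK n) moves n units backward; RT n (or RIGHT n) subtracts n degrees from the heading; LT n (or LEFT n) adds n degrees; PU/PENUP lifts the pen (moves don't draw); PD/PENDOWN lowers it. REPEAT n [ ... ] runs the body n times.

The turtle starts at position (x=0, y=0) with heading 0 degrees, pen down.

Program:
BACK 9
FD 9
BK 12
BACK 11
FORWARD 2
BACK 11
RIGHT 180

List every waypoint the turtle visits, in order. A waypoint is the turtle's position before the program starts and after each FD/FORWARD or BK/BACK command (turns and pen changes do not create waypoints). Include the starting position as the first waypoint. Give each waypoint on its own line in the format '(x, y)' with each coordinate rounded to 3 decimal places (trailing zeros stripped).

Executing turtle program step by step:
Start: pos=(0,0), heading=0, pen down
BK 9: (0,0) -> (-9,0) [heading=0, draw]
FD 9: (-9,0) -> (0,0) [heading=0, draw]
BK 12: (0,0) -> (-12,0) [heading=0, draw]
BK 11: (-12,0) -> (-23,0) [heading=0, draw]
FD 2: (-23,0) -> (-21,0) [heading=0, draw]
BK 11: (-21,0) -> (-32,0) [heading=0, draw]
RT 180: heading 0 -> 180
Final: pos=(-32,0), heading=180, 6 segment(s) drawn
Waypoints (7 total):
(0, 0)
(-9, 0)
(0, 0)
(-12, 0)
(-23, 0)
(-21, 0)
(-32, 0)

Answer: (0, 0)
(-9, 0)
(0, 0)
(-12, 0)
(-23, 0)
(-21, 0)
(-32, 0)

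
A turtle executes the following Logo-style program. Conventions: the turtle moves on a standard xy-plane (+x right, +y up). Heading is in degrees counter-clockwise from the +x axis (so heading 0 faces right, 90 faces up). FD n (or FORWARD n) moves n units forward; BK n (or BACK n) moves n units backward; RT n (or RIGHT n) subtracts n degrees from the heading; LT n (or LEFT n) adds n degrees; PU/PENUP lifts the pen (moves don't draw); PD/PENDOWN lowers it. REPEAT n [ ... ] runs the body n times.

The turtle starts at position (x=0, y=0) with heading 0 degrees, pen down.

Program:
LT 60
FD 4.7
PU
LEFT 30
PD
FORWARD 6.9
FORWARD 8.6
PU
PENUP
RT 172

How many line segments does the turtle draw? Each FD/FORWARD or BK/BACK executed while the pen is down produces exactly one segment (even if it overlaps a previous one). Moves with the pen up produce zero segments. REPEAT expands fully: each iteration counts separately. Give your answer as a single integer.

Executing turtle program step by step:
Start: pos=(0,0), heading=0, pen down
LT 60: heading 0 -> 60
FD 4.7: (0,0) -> (2.35,4.07) [heading=60, draw]
PU: pen up
LT 30: heading 60 -> 90
PD: pen down
FD 6.9: (2.35,4.07) -> (2.35,10.97) [heading=90, draw]
FD 8.6: (2.35,10.97) -> (2.35,19.57) [heading=90, draw]
PU: pen up
PU: pen up
RT 172: heading 90 -> 278
Final: pos=(2.35,19.57), heading=278, 3 segment(s) drawn
Segments drawn: 3

Answer: 3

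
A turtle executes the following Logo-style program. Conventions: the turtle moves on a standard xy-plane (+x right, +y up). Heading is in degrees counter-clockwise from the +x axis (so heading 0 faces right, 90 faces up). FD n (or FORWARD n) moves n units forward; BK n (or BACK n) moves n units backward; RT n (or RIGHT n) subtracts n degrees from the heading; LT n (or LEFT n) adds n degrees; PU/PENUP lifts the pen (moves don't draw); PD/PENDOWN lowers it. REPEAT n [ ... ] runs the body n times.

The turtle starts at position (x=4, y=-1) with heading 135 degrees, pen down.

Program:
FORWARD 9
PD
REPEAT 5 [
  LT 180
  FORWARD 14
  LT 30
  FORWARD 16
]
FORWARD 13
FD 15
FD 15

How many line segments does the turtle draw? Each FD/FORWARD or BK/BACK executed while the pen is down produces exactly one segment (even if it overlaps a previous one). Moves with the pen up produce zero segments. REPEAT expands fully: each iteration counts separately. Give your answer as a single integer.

Answer: 14

Derivation:
Executing turtle program step by step:
Start: pos=(4,-1), heading=135, pen down
FD 9: (4,-1) -> (-2.364,5.364) [heading=135, draw]
PD: pen down
REPEAT 5 [
  -- iteration 1/5 --
  LT 180: heading 135 -> 315
  FD 14: (-2.364,5.364) -> (7.536,-4.536) [heading=315, draw]
  LT 30: heading 315 -> 345
  FD 16: (7.536,-4.536) -> (22.99,-8.677) [heading=345, draw]
  -- iteration 2/5 --
  LT 180: heading 345 -> 165
  FD 14: (22.99,-8.677) -> (9.467,-5.053) [heading=165, draw]
  LT 30: heading 165 -> 195
  FD 16: (9.467,-5.053) -> (-5.987,-9.194) [heading=195, draw]
  -- iteration 3/5 --
  LT 180: heading 195 -> 15
  FD 14: (-5.987,-9.194) -> (7.536,-5.571) [heading=15, draw]
  LT 30: heading 15 -> 45
  FD 16: (7.536,-5.571) -> (18.849,5.743) [heading=45, draw]
  -- iteration 4/5 --
  LT 180: heading 45 -> 225
  FD 14: (18.849,5.743) -> (8.95,-4.157) [heading=225, draw]
  LT 30: heading 225 -> 255
  FD 16: (8.95,-4.157) -> (4.809,-19.611) [heading=255, draw]
  -- iteration 5/5 --
  LT 180: heading 255 -> 75
  FD 14: (4.809,-19.611) -> (8.432,-6.088) [heading=75, draw]
  LT 30: heading 75 -> 105
  FD 16: (8.432,-6.088) -> (4.291,9.366) [heading=105, draw]
]
FD 13: (4.291,9.366) -> (0.926,21.923) [heading=105, draw]
FD 15: (0.926,21.923) -> (-2.956,36.412) [heading=105, draw]
FD 15: (-2.956,36.412) -> (-6.838,50.901) [heading=105, draw]
Final: pos=(-6.838,50.901), heading=105, 14 segment(s) drawn
Segments drawn: 14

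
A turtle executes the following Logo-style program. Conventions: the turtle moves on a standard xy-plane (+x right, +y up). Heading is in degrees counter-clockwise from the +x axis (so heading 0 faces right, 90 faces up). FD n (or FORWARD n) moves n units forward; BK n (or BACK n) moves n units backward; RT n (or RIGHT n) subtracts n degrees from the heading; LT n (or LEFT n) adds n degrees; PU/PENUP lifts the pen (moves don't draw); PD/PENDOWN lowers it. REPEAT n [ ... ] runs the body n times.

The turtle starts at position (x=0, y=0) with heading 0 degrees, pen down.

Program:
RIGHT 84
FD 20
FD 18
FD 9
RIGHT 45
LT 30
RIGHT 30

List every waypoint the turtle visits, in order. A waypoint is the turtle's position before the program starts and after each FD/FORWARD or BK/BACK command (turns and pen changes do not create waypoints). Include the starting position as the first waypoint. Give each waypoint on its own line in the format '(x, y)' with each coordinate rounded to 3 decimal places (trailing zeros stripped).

Answer: (0, 0)
(2.091, -19.89)
(3.972, -37.792)
(4.913, -46.743)

Derivation:
Executing turtle program step by step:
Start: pos=(0,0), heading=0, pen down
RT 84: heading 0 -> 276
FD 20: (0,0) -> (2.091,-19.89) [heading=276, draw]
FD 18: (2.091,-19.89) -> (3.972,-37.792) [heading=276, draw]
FD 9: (3.972,-37.792) -> (4.913,-46.743) [heading=276, draw]
RT 45: heading 276 -> 231
LT 30: heading 231 -> 261
RT 30: heading 261 -> 231
Final: pos=(4.913,-46.743), heading=231, 3 segment(s) drawn
Waypoints (4 total):
(0, 0)
(2.091, -19.89)
(3.972, -37.792)
(4.913, -46.743)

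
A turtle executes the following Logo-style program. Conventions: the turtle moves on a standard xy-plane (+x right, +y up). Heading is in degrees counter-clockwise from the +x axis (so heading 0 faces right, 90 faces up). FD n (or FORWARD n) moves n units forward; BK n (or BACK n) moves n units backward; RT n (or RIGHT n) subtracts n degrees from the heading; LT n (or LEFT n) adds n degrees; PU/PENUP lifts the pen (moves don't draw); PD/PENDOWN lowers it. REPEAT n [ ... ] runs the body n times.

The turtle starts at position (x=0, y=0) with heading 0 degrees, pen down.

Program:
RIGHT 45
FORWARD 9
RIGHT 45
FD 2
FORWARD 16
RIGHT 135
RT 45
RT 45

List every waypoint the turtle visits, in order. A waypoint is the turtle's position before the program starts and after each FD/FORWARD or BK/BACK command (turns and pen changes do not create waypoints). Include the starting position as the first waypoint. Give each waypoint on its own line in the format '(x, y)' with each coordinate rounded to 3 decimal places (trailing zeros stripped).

Executing turtle program step by step:
Start: pos=(0,0), heading=0, pen down
RT 45: heading 0 -> 315
FD 9: (0,0) -> (6.364,-6.364) [heading=315, draw]
RT 45: heading 315 -> 270
FD 2: (6.364,-6.364) -> (6.364,-8.364) [heading=270, draw]
FD 16: (6.364,-8.364) -> (6.364,-24.364) [heading=270, draw]
RT 135: heading 270 -> 135
RT 45: heading 135 -> 90
RT 45: heading 90 -> 45
Final: pos=(6.364,-24.364), heading=45, 3 segment(s) drawn
Waypoints (4 total):
(0, 0)
(6.364, -6.364)
(6.364, -8.364)
(6.364, -24.364)

Answer: (0, 0)
(6.364, -6.364)
(6.364, -8.364)
(6.364, -24.364)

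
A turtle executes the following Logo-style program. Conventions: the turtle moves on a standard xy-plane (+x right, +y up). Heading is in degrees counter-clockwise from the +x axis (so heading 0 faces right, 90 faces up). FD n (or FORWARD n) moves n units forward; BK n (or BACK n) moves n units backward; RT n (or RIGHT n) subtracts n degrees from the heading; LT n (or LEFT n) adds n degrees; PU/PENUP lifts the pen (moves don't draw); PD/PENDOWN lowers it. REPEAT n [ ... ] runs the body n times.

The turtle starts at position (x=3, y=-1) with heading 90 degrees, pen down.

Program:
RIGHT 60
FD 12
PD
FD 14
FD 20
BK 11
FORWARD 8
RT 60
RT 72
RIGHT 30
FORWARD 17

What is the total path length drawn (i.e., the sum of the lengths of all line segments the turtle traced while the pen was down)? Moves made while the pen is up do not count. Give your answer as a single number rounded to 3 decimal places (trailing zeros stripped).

Answer: 82

Derivation:
Executing turtle program step by step:
Start: pos=(3,-1), heading=90, pen down
RT 60: heading 90 -> 30
FD 12: (3,-1) -> (13.392,5) [heading=30, draw]
PD: pen down
FD 14: (13.392,5) -> (25.517,12) [heading=30, draw]
FD 20: (25.517,12) -> (42.837,22) [heading=30, draw]
BK 11: (42.837,22) -> (33.311,16.5) [heading=30, draw]
FD 8: (33.311,16.5) -> (40.239,20.5) [heading=30, draw]
RT 60: heading 30 -> 330
RT 72: heading 330 -> 258
RT 30: heading 258 -> 228
FD 17: (40.239,20.5) -> (28.864,7.867) [heading=228, draw]
Final: pos=(28.864,7.867), heading=228, 6 segment(s) drawn

Segment lengths:
  seg 1: (3,-1) -> (13.392,5), length = 12
  seg 2: (13.392,5) -> (25.517,12), length = 14
  seg 3: (25.517,12) -> (42.837,22), length = 20
  seg 4: (42.837,22) -> (33.311,16.5), length = 11
  seg 5: (33.311,16.5) -> (40.239,20.5), length = 8
  seg 6: (40.239,20.5) -> (28.864,7.867), length = 17
Total = 82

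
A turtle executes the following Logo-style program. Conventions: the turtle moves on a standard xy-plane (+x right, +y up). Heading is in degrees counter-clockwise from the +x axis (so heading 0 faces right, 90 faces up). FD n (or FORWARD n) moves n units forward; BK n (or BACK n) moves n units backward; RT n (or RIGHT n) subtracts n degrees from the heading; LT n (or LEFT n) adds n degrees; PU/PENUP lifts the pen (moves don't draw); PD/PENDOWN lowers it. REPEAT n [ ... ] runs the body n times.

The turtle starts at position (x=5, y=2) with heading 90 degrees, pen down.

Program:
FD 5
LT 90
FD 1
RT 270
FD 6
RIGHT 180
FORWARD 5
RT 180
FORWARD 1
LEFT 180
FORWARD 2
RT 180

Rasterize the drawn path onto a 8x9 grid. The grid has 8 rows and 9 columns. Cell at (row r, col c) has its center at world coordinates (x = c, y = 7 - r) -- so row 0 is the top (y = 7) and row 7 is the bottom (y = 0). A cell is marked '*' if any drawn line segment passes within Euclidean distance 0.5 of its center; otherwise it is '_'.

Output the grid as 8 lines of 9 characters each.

Segment 0: (5,2) -> (5,7)
Segment 1: (5,7) -> (4,7)
Segment 2: (4,7) -> (4,1)
Segment 3: (4,1) -> (4,6)
Segment 4: (4,6) -> (4,5)
Segment 5: (4,5) -> (4,7)

Answer: ____**___
____**___
____**___
____**___
____**___
____**___
____*____
_________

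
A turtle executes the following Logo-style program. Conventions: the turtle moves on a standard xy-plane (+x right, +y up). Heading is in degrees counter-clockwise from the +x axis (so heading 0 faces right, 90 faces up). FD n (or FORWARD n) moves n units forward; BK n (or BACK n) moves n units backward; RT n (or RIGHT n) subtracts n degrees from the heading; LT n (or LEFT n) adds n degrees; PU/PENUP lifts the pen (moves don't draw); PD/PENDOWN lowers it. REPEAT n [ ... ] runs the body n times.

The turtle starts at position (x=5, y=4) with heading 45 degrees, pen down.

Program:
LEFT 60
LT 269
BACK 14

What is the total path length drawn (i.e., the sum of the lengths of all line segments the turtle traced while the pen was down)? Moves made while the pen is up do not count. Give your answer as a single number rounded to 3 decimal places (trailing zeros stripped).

Answer: 14

Derivation:
Executing turtle program step by step:
Start: pos=(5,4), heading=45, pen down
LT 60: heading 45 -> 105
LT 269: heading 105 -> 14
BK 14: (5,4) -> (-8.584,0.613) [heading=14, draw]
Final: pos=(-8.584,0.613), heading=14, 1 segment(s) drawn

Segment lengths:
  seg 1: (5,4) -> (-8.584,0.613), length = 14
Total = 14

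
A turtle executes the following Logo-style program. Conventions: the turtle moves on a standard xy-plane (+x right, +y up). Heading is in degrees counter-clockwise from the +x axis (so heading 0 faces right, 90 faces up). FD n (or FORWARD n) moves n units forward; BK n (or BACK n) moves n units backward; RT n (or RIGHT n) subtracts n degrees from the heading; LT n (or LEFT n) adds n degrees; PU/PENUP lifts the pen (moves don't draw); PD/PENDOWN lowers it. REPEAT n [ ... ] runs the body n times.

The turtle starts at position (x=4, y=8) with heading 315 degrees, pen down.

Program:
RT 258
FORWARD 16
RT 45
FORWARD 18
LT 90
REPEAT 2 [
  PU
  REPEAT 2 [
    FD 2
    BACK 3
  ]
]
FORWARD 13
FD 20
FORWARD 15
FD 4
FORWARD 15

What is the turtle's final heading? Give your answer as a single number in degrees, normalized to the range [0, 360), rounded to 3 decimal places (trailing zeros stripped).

Answer: 102

Derivation:
Executing turtle program step by step:
Start: pos=(4,8), heading=315, pen down
RT 258: heading 315 -> 57
FD 16: (4,8) -> (12.714,21.419) [heading=57, draw]
RT 45: heading 57 -> 12
FD 18: (12.714,21.419) -> (30.321,25.161) [heading=12, draw]
LT 90: heading 12 -> 102
REPEAT 2 [
  -- iteration 1/2 --
  PU: pen up
  REPEAT 2 [
    -- iteration 1/2 --
    FD 2: (30.321,25.161) -> (29.905,27.117) [heading=102, move]
    BK 3: (29.905,27.117) -> (30.529,24.183) [heading=102, move]
    -- iteration 2/2 --
    FD 2: (30.529,24.183) -> (30.113,26.139) [heading=102, move]
    BK 3: (30.113,26.139) -> (30.737,23.205) [heading=102, move]
  ]
  -- iteration 2/2 --
  PU: pen up
  REPEAT 2 [
    -- iteration 1/2 --
    FD 2: (30.737,23.205) -> (30.321,25.161) [heading=102, move]
    BK 3: (30.321,25.161) -> (30.945,22.227) [heading=102, move]
    -- iteration 2/2 --
    FD 2: (30.945,22.227) -> (30.529,24.183) [heading=102, move]
    BK 3: (30.529,24.183) -> (31.153,21.249) [heading=102, move]
  ]
]
FD 13: (31.153,21.249) -> (28.45,33.964) [heading=102, move]
FD 20: (28.45,33.964) -> (24.291,53.527) [heading=102, move]
FD 15: (24.291,53.527) -> (21.173,68.2) [heading=102, move]
FD 4: (21.173,68.2) -> (20.341,72.112) [heading=102, move]
FD 15: (20.341,72.112) -> (17.222,86.784) [heading=102, move]
Final: pos=(17.222,86.784), heading=102, 2 segment(s) drawn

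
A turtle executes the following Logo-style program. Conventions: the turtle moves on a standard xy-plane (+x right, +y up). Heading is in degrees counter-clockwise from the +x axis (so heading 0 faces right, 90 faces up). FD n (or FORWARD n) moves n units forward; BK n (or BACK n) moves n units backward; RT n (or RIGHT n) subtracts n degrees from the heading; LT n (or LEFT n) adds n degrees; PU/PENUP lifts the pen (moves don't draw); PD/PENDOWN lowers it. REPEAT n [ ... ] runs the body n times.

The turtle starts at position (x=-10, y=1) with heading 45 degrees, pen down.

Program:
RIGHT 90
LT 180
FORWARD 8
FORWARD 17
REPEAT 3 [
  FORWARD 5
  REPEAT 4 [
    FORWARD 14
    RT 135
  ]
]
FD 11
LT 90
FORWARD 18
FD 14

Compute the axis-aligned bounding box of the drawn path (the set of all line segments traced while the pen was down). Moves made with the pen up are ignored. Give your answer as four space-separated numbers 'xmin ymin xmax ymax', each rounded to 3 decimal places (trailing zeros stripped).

Executing turtle program step by step:
Start: pos=(-10,1), heading=45, pen down
RT 90: heading 45 -> 315
LT 180: heading 315 -> 135
FD 8: (-10,1) -> (-15.657,6.657) [heading=135, draw]
FD 17: (-15.657,6.657) -> (-27.678,18.678) [heading=135, draw]
REPEAT 3 [
  -- iteration 1/3 --
  FD 5: (-27.678,18.678) -> (-31.213,22.213) [heading=135, draw]
  REPEAT 4 [
    -- iteration 1/4 --
    FD 14: (-31.213,22.213) -> (-41.113,32.113) [heading=135, draw]
    RT 135: heading 135 -> 0
    -- iteration 2/4 --
    FD 14: (-41.113,32.113) -> (-27.113,32.113) [heading=0, draw]
    RT 135: heading 0 -> 225
    -- iteration 3/4 --
    FD 14: (-27.113,32.113) -> (-37.012,22.213) [heading=225, draw]
    RT 135: heading 225 -> 90
    -- iteration 4/4 --
    FD 14: (-37.012,22.213) -> (-37.012,36.213) [heading=90, draw]
    RT 135: heading 90 -> 315
  ]
  -- iteration 2/3 --
  FD 5: (-37.012,36.213) -> (-33.477,32.678) [heading=315, draw]
  REPEAT 4 [
    -- iteration 1/4 --
    FD 14: (-33.477,32.678) -> (-23.577,22.778) [heading=315, draw]
    RT 135: heading 315 -> 180
    -- iteration 2/4 --
    FD 14: (-23.577,22.778) -> (-37.577,22.778) [heading=180, draw]
    RT 135: heading 180 -> 45
    -- iteration 3/4 --
    FD 14: (-37.577,22.778) -> (-27.678,32.678) [heading=45, draw]
    RT 135: heading 45 -> 270
    -- iteration 4/4 --
    FD 14: (-27.678,32.678) -> (-27.678,18.678) [heading=270, draw]
    RT 135: heading 270 -> 135
  ]
  -- iteration 3/3 --
  FD 5: (-27.678,18.678) -> (-31.213,22.213) [heading=135, draw]
  REPEAT 4 [
    -- iteration 1/4 --
    FD 14: (-31.213,22.213) -> (-41.113,32.113) [heading=135, draw]
    RT 135: heading 135 -> 0
    -- iteration 2/4 --
    FD 14: (-41.113,32.113) -> (-27.113,32.113) [heading=0, draw]
    RT 135: heading 0 -> 225
    -- iteration 3/4 --
    FD 14: (-27.113,32.113) -> (-37.012,22.213) [heading=225, draw]
    RT 135: heading 225 -> 90
    -- iteration 4/4 --
    FD 14: (-37.012,22.213) -> (-37.012,36.213) [heading=90, draw]
    RT 135: heading 90 -> 315
  ]
]
FD 11: (-37.012,36.213) -> (-29.234,28.435) [heading=315, draw]
LT 90: heading 315 -> 45
FD 18: (-29.234,28.435) -> (-16.506,41.163) [heading=45, draw]
FD 14: (-16.506,41.163) -> (-6.607,51.062) [heading=45, draw]
Final: pos=(-6.607,51.062), heading=45, 20 segment(s) drawn

Segment endpoints: x in {-41.113, -41.113, -37.577, -37.012, -37.012, -37.012, -33.477, -31.213, -31.213, -29.234, -27.678, -27.678, -27.678, -27.113, -27.113, -23.577, -16.506, -15.657, -10, -6.607}, y in {1, 6.657, 18.678, 18.678, 22.213, 22.213, 22.213, 22.778, 22.778, 28.435, 32.113, 32.113, 32.678, 32.678, 36.213, 36.213, 41.163, 51.062}
xmin=-41.113, ymin=1, xmax=-6.607, ymax=51.062

Answer: -41.113 1 -6.607 51.062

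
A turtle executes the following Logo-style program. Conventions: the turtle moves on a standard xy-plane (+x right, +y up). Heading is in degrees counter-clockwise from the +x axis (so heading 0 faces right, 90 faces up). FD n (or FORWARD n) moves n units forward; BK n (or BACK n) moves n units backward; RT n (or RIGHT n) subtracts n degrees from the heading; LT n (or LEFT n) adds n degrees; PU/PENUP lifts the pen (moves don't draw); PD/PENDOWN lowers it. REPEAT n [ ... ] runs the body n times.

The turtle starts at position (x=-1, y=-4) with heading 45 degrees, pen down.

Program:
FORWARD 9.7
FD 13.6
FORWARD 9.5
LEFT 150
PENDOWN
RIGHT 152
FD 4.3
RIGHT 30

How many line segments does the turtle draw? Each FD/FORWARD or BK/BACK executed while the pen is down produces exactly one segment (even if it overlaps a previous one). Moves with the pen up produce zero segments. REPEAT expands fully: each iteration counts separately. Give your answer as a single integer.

Executing turtle program step by step:
Start: pos=(-1,-4), heading=45, pen down
FD 9.7: (-1,-4) -> (5.859,2.859) [heading=45, draw]
FD 13.6: (5.859,2.859) -> (15.476,12.476) [heading=45, draw]
FD 9.5: (15.476,12.476) -> (22.193,19.193) [heading=45, draw]
LT 150: heading 45 -> 195
PD: pen down
RT 152: heading 195 -> 43
FD 4.3: (22.193,19.193) -> (25.338,22.126) [heading=43, draw]
RT 30: heading 43 -> 13
Final: pos=(25.338,22.126), heading=13, 4 segment(s) drawn
Segments drawn: 4

Answer: 4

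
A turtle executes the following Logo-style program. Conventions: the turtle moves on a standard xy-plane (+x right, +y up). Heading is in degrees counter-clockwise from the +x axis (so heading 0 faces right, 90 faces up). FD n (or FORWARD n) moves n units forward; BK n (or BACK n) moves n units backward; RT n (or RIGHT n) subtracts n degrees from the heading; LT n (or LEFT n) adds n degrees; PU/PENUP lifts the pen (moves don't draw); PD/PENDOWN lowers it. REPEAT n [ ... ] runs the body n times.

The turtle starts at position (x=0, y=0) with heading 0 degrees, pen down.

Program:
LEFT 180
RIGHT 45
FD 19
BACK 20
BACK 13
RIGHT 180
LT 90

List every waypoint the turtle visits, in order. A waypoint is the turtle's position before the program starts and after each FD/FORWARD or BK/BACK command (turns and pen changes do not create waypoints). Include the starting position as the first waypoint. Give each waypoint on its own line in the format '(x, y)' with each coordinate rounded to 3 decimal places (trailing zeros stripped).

Answer: (0, 0)
(-13.435, 13.435)
(0.707, -0.707)
(9.899, -9.899)

Derivation:
Executing turtle program step by step:
Start: pos=(0,0), heading=0, pen down
LT 180: heading 0 -> 180
RT 45: heading 180 -> 135
FD 19: (0,0) -> (-13.435,13.435) [heading=135, draw]
BK 20: (-13.435,13.435) -> (0.707,-0.707) [heading=135, draw]
BK 13: (0.707,-0.707) -> (9.899,-9.899) [heading=135, draw]
RT 180: heading 135 -> 315
LT 90: heading 315 -> 45
Final: pos=(9.899,-9.899), heading=45, 3 segment(s) drawn
Waypoints (4 total):
(0, 0)
(-13.435, 13.435)
(0.707, -0.707)
(9.899, -9.899)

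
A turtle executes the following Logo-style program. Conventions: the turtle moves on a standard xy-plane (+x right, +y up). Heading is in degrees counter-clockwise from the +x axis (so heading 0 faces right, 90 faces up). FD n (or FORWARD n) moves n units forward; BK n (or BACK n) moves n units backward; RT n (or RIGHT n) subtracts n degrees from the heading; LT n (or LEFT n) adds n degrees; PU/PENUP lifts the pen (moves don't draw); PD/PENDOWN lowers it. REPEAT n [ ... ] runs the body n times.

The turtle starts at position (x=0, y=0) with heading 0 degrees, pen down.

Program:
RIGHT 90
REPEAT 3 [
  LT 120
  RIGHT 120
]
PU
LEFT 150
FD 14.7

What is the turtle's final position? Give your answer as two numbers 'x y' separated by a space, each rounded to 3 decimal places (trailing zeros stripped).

Executing turtle program step by step:
Start: pos=(0,0), heading=0, pen down
RT 90: heading 0 -> 270
REPEAT 3 [
  -- iteration 1/3 --
  LT 120: heading 270 -> 30
  RT 120: heading 30 -> 270
  -- iteration 2/3 --
  LT 120: heading 270 -> 30
  RT 120: heading 30 -> 270
  -- iteration 3/3 --
  LT 120: heading 270 -> 30
  RT 120: heading 30 -> 270
]
PU: pen up
LT 150: heading 270 -> 60
FD 14.7: (0,0) -> (7.35,12.731) [heading=60, move]
Final: pos=(7.35,12.731), heading=60, 0 segment(s) drawn

Answer: 7.35 12.731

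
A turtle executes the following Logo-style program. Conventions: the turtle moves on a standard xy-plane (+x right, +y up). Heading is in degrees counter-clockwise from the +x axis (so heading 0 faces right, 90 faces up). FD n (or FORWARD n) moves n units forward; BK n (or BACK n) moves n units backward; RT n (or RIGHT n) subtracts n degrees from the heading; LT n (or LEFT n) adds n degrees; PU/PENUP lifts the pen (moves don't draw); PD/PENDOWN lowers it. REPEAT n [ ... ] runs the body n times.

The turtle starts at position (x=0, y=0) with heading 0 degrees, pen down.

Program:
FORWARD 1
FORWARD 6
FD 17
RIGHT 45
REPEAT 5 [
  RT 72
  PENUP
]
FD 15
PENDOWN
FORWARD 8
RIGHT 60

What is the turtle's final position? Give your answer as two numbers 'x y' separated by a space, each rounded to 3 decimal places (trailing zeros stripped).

Answer: 40.263 -16.263

Derivation:
Executing turtle program step by step:
Start: pos=(0,0), heading=0, pen down
FD 1: (0,0) -> (1,0) [heading=0, draw]
FD 6: (1,0) -> (7,0) [heading=0, draw]
FD 17: (7,0) -> (24,0) [heading=0, draw]
RT 45: heading 0 -> 315
REPEAT 5 [
  -- iteration 1/5 --
  RT 72: heading 315 -> 243
  PU: pen up
  -- iteration 2/5 --
  RT 72: heading 243 -> 171
  PU: pen up
  -- iteration 3/5 --
  RT 72: heading 171 -> 99
  PU: pen up
  -- iteration 4/5 --
  RT 72: heading 99 -> 27
  PU: pen up
  -- iteration 5/5 --
  RT 72: heading 27 -> 315
  PU: pen up
]
FD 15: (24,0) -> (34.607,-10.607) [heading=315, move]
PD: pen down
FD 8: (34.607,-10.607) -> (40.263,-16.263) [heading=315, draw]
RT 60: heading 315 -> 255
Final: pos=(40.263,-16.263), heading=255, 4 segment(s) drawn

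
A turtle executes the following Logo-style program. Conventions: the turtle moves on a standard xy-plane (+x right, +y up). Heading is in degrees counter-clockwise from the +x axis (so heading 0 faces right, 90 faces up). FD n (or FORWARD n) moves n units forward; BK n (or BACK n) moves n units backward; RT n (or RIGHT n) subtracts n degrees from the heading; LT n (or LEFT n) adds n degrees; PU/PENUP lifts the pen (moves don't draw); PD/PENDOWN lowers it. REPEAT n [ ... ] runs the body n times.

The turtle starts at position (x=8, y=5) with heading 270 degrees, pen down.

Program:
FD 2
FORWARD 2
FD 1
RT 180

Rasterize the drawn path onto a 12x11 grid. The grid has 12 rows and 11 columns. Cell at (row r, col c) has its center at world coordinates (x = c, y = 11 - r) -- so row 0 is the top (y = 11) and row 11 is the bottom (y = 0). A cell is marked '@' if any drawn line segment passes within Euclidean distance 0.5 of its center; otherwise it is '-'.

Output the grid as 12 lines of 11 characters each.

Answer: -----------
-----------
-----------
-----------
-----------
-----------
--------@--
--------@--
--------@--
--------@--
--------@--
--------@--

Derivation:
Segment 0: (8,5) -> (8,3)
Segment 1: (8,3) -> (8,1)
Segment 2: (8,1) -> (8,0)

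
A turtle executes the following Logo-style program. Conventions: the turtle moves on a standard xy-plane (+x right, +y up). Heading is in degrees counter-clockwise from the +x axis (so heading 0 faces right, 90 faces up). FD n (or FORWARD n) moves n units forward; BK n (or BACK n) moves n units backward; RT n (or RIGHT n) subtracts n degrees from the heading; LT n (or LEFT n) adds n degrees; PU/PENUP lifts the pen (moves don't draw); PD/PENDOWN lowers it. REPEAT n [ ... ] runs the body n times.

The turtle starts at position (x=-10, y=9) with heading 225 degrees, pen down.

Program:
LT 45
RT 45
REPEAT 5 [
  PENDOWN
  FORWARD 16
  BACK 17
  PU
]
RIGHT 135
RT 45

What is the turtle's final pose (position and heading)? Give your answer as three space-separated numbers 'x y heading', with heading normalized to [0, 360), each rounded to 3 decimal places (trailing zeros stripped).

Answer: -6.464 12.536 45

Derivation:
Executing turtle program step by step:
Start: pos=(-10,9), heading=225, pen down
LT 45: heading 225 -> 270
RT 45: heading 270 -> 225
REPEAT 5 [
  -- iteration 1/5 --
  PD: pen down
  FD 16: (-10,9) -> (-21.314,-2.314) [heading=225, draw]
  BK 17: (-21.314,-2.314) -> (-9.293,9.707) [heading=225, draw]
  PU: pen up
  -- iteration 2/5 --
  PD: pen down
  FD 16: (-9.293,9.707) -> (-20.607,-1.607) [heading=225, draw]
  BK 17: (-20.607,-1.607) -> (-8.586,10.414) [heading=225, draw]
  PU: pen up
  -- iteration 3/5 --
  PD: pen down
  FD 16: (-8.586,10.414) -> (-19.899,-0.899) [heading=225, draw]
  BK 17: (-19.899,-0.899) -> (-7.879,11.121) [heading=225, draw]
  PU: pen up
  -- iteration 4/5 --
  PD: pen down
  FD 16: (-7.879,11.121) -> (-19.192,-0.192) [heading=225, draw]
  BK 17: (-19.192,-0.192) -> (-7.172,11.828) [heading=225, draw]
  PU: pen up
  -- iteration 5/5 --
  PD: pen down
  FD 16: (-7.172,11.828) -> (-18.485,0.515) [heading=225, draw]
  BK 17: (-18.485,0.515) -> (-6.464,12.536) [heading=225, draw]
  PU: pen up
]
RT 135: heading 225 -> 90
RT 45: heading 90 -> 45
Final: pos=(-6.464,12.536), heading=45, 10 segment(s) drawn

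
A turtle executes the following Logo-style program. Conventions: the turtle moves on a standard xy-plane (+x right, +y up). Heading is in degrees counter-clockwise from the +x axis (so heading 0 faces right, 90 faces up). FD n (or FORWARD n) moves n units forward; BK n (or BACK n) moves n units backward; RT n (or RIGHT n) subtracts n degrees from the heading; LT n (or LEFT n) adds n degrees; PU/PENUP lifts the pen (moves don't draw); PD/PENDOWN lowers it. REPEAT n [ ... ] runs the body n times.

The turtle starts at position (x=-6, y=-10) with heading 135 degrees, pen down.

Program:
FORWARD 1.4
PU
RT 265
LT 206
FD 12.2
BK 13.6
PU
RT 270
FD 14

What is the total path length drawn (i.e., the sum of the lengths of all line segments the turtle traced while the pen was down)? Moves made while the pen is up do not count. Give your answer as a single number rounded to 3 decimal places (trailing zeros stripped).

Answer: 1.4

Derivation:
Executing turtle program step by step:
Start: pos=(-6,-10), heading=135, pen down
FD 1.4: (-6,-10) -> (-6.99,-9.01) [heading=135, draw]
PU: pen up
RT 265: heading 135 -> 230
LT 206: heading 230 -> 76
FD 12.2: (-6.99,-9.01) -> (-4.039,2.828) [heading=76, move]
BK 13.6: (-4.039,2.828) -> (-7.329,-10.368) [heading=76, move]
PU: pen up
RT 270: heading 76 -> 166
FD 14: (-7.329,-10.368) -> (-20.913,-6.982) [heading=166, move]
Final: pos=(-20.913,-6.982), heading=166, 1 segment(s) drawn

Segment lengths:
  seg 1: (-6,-10) -> (-6.99,-9.01), length = 1.4
Total = 1.4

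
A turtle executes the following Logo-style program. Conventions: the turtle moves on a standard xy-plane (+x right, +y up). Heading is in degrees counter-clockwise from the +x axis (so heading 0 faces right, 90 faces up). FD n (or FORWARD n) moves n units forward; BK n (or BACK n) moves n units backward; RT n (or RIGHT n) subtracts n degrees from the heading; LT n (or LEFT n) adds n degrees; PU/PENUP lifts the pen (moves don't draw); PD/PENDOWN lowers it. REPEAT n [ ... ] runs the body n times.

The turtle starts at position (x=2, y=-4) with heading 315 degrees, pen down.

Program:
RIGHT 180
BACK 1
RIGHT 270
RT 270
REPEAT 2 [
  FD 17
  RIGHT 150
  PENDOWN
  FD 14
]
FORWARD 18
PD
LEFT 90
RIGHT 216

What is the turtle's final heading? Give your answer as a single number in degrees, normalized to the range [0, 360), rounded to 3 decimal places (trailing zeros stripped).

Executing turtle program step by step:
Start: pos=(2,-4), heading=315, pen down
RT 180: heading 315 -> 135
BK 1: (2,-4) -> (2.707,-4.707) [heading=135, draw]
RT 270: heading 135 -> 225
RT 270: heading 225 -> 315
REPEAT 2 [
  -- iteration 1/2 --
  FD 17: (2.707,-4.707) -> (14.728,-16.728) [heading=315, draw]
  RT 150: heading 315 -> 165
  PD: pen down
  FD 14: (14.728,-16.728) -> (1.205,-13.104) [heading=165, draw]
  -- iteration 2/2 --
  FD 17: (1.205,-13.104) -> (-15.216,-8.705) [heading=165, draw]
  RT 150: heading 165 -> 15
  PD: pen down
  FD 14: (-15.216,-8.705) -> (-1.693,-5.081) [heading=15, draw]
]
FD 18: (-1.693,-5.081) -> (15.694,-0.422) [heading=15, draw]
PD: pen down
LT 90: heading 15 -> 105
RT 216: heading 105 -> 249
Final: pos=(15.694,-0.422), heading=249, 6 segment(s) drawn

Answer: 249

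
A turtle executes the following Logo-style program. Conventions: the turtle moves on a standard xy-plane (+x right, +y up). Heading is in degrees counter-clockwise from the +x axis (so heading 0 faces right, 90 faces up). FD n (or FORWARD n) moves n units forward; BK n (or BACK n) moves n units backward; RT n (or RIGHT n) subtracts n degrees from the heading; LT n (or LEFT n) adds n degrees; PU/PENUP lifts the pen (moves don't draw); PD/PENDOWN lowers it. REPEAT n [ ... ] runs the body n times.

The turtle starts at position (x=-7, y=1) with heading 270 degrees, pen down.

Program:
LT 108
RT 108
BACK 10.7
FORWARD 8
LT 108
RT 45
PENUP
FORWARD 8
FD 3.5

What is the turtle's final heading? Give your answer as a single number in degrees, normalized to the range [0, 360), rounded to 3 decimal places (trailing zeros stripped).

Answer: 333

Derivation:
Executing turtle program step by step:
Start: pos=(-7,1), heading=270, pen down
LT 108: heading 270 -> 18
RT 108: heading 18 -> 270
BK 10.7: (-7,1) -> (-7,11.7) [heading=270, draw]
FD 8: (-7,11.7) -> (-7,3.7) [heading=270, draw]
LT 108: heading 270 -> 18
RT 45: heading 18 -> 333
PU: pen up
FD 8: (-7,3.7) -> (0.128,0.068) [heading=333, move]
FD 3.5: (0.128,0.068) -> (3.247,-1.521) [heading=333, move]
Final: pos=(3.247,-1.521), heading=333, 2 segment(s) drawn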